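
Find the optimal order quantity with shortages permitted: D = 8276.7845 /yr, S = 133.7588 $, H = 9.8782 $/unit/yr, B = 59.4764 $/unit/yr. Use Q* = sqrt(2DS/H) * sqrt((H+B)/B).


sqrt(2DS/H) = 473.4434
sqrt((H+B)/B) = 1.0799
Q* = 473.4434 * 1.0799 = 511.2501

511.2501 units


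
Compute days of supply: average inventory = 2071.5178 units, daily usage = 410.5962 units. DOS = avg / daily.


DOS = 2071.5178 / 410.5962 = 5.0451

5.0451 days


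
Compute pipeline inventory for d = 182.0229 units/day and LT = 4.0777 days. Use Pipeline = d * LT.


Pipeline = 182.0229 * 4.0777 = 742.2348

742.2348 units


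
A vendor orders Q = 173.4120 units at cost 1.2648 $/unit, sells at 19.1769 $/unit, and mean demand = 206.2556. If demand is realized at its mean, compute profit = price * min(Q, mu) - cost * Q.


Sales at mu = min(173.4120, 206.2556) = 173.4120
Revenue = 19.1769 * 173.4120 = 3325.5046
Total cost = 1.2648 * 173.4120 = 219.3315
Profit = 3325.5046 - 219.3315 = 3106.1731

3106.1731 $


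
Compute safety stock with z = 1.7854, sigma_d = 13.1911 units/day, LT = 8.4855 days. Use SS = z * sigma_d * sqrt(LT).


sqrt(LT) = sqrt(8.4855) = 2.9130
SS = 1.7854 * 13.1911 * 2.9130 = 68.6049

68.6049 units


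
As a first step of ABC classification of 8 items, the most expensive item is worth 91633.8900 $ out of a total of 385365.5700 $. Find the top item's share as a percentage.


Top item = 91633.8900
Total = 385365.5700
Percentage = 91633.8900 / 385365.5700 * 100 = 23.7784

23.7784%


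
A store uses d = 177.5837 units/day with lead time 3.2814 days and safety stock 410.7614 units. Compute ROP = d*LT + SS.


d*LT = 177.5837 * 3.2814 = 582.7232
ROP = 582.7232 + 410.7614 = 993.4846

993.4846 units


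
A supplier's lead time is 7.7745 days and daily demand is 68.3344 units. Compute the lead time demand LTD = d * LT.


LTD = 68.3344 * 7.7745 = 531.2658

531.2658 units


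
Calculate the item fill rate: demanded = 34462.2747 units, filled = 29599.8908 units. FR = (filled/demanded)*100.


FR = 29599.8908 / 34462.2747 * 100 = 85.8907

85.8907%


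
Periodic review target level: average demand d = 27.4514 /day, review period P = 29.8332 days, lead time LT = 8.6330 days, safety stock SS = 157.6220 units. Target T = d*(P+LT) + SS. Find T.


P + LT = 38.4662
d*(P+LT) = 27.4514 * 38.4662 = 1055.9510
T = 1055.9510 + 157.6220 = 1213.5730

1213.5730 units


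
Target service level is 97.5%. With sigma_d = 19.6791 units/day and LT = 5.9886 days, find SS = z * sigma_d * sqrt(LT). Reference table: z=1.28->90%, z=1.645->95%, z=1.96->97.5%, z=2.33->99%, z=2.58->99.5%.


From the table, SL = 97.5% corresponds to z = 1.96
sqrt(LT) = sqrt(5.9886) = 2.4472
SS = 1.96 * 19.6791 * 2.4472 = 94.3896

94.3896 units


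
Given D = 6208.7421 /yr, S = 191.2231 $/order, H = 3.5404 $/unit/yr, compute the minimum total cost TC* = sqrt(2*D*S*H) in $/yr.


2*D*S*H = 8406714.5771
TC* = sqrt(8406714.5771) = 2899.4335

2899.4335 $/yr


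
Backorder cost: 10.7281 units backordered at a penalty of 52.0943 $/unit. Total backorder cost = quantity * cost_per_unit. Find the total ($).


Total = 10.7281 * 52.0943 = 558.8729

558.8729 $


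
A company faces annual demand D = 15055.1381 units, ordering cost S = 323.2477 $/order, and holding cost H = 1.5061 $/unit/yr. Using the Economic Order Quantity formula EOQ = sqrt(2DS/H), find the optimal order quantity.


2*D*S = 2 * 15055.1381 * 323.2477 = 9733077.5280
2*D*S/H = 6462437.7717
EOQ = sqrt(6462437.7717) = 2542.1325

2542.1325 units


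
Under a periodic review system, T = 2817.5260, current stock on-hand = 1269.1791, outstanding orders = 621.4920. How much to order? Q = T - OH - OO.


Inventory position = OH + OO = 1269.1791 + 621.4920 = 1890.6711
Q = 2817.5260 - 1890.6711 = 926.8549

926.8549 units


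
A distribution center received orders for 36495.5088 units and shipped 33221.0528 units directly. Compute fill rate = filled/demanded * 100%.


FR = 33221.0528 / 36495.5088 * 100 = 91.0278

91.0278%


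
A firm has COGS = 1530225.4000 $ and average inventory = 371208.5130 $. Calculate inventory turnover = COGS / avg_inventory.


Turnover = 1530225.4000 / 371208.5130 = 4.1223

4.1223


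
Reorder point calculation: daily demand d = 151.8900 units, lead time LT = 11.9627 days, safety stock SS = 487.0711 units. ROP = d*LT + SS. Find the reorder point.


d*LT = 151.8900 * 11.9627 = 1817.0145
ROP = 1817.0145 + 487.0711 = 2304.0856

2304.0856 units


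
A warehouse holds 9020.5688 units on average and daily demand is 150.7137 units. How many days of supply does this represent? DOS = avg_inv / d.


DOS = 9020.5688 / 150.7137 = 59.8523

59.8523 days


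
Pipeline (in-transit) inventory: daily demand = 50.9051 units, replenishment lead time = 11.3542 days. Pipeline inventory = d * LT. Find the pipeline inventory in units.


Pipeline = 50.9051 * 11.3542 = 577.9867

577.9867 units


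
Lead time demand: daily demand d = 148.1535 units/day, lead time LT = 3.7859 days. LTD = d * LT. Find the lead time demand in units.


LTD = 148.1535 * 3.7859 = 560.8943

560.8943 units


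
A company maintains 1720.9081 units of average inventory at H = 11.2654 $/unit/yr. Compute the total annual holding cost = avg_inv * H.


Cost = 1720.9081 * 11.2654 = 19386.7181

19386.7181 $/yr


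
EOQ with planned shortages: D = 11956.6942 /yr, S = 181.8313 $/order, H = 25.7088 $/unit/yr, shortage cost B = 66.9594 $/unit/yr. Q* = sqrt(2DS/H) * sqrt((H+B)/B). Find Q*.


sqrt(2DS/H) = 411.2576
sqrt((H+B)/B) = 1.1764
Q* = 411.2576 * 1.1764 = 483.8086

483.8086 units


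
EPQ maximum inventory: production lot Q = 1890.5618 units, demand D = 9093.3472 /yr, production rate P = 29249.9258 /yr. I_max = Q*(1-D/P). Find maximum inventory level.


D/P = 0.3109
1 - D/P = 0.6891
I_max = 1890.5618 * 0.6891 = 1302.8155

1302.8155 units


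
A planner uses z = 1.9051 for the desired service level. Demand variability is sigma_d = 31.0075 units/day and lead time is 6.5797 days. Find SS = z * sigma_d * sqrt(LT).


sqrt(LT) = sqrt(6.5797) = 2.5651
SS = 1.9051 * 31.0075 * 2.5651 = 151.5261

151.5261 units


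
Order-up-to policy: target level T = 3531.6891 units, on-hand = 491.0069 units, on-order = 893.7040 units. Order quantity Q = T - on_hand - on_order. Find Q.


Inventory position = OH + OO = 491.0069 + 893.7040 = 1384.7109
Q = 3531.6891 - 1384.7109 = 2146.9782

2146.9782 units


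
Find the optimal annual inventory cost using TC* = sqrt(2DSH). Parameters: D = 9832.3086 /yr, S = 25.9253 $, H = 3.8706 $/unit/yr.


2*D*S*H = 1973274.8448
TC* = sqrt(1973274.8448) = 1404.7330

1404.7330 $/yr


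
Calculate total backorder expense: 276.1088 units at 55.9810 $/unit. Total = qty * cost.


Total = 276.1088 * 55.9810 = 15456.8467

15456.8467 $


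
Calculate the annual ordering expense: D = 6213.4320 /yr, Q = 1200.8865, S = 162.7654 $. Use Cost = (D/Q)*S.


Number of orders = D/Q = 5.1740
Cost = 5.1740 * 162.7654 = 842.1543

842.1543 $/yr


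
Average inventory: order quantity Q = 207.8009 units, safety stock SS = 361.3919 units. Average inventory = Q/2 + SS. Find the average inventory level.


Q/2 = 103.9005
Avg = 103.9005 + 361.3919 = 465.2924

465.2924 units


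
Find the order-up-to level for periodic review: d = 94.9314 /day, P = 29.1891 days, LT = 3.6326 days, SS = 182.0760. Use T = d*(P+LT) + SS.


P + LT = 32.8217
d*(P+LT) = 94.9314 * 32.8217 = 3115.8099
T = 3115.8099 + 182.0760 = 3297.8859

3297.8859 units


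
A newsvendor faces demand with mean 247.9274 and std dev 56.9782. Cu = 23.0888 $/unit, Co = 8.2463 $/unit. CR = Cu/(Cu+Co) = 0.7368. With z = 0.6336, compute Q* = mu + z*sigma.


CR = Cu/(Cu+Co) = 23.0888/(23.0888+8.2463) = 0.7368
z = 0.6336
Q* = 247.9274 + 0.6336 * 56.9782 = 284.0288

284.0288 units


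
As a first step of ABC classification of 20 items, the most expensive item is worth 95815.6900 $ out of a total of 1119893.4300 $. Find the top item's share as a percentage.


Top item = 95815.6900
Total = 1119893.4300
Percentage = 95815.6900 / 1119893.4300 * 100 = 8.5558

8.5558%


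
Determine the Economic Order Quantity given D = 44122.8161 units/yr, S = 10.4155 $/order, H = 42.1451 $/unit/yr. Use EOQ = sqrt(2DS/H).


2*D*S = 2 * 44122.8161 * 10.4155 = 919122.3822
2*D*S/H = 21808.5230
EOQ = sqrt(21808.5230) = 147.6771

147.6771 units


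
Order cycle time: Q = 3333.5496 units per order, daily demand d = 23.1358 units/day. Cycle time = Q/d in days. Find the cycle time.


Cycle = 3333.5496 / 23.1358 = 144.0862

144.0862 days


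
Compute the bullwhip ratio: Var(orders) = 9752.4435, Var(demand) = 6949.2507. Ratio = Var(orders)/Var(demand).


BW = 9752.4435 / 6949.2507 = 1.4034

1.4034


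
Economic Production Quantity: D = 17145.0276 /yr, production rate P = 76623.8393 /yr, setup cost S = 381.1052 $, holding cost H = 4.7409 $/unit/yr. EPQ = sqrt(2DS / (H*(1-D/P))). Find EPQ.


1 - D/P = 1 - 0.2238 = 0.7762
H*(1-D/P) = 3.6801
2DS = 13068118.3450
EPQ = sqrt(3551026.3053) = 1884.4167

1884.4167 units


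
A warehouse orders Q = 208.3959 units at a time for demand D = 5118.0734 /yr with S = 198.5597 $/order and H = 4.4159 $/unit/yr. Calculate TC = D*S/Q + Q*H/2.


Ordering cost = D*S/Q = 4876.5025
Holding cost = Q*H/2 = 460.1277
TC = 4876.5025 + 460.1277 = 5336.6302

5336.6302 $/yr


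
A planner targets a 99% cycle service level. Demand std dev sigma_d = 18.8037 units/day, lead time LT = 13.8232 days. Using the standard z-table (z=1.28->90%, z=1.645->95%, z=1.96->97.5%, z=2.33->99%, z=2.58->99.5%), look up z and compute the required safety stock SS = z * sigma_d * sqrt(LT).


From the table, SL = 99% corresponds to z = 2.33
sqrt(LT) = sqrt(13.8232) = 3.7180
SS = 2.33 * 18.8037 * 3.7180 = 162.8934

162.8934 units


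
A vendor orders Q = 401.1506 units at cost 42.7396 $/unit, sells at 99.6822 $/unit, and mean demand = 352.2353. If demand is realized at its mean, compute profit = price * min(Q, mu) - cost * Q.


Sales at mu = min(401.1506, 352.2353) = 352.2353
Revenue = 99.6822 * 352.2353 = 35111.5896
Total cost = 42.7396 * 401.1506 = 17145.0162
Profit = 35111.5896 - 17145.0162 = 17966.5734

17966.5734 $


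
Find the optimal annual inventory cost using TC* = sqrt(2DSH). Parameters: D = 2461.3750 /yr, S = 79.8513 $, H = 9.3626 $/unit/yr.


2*D*S*H = 3680325.5878
TC* = sqrt(3680325.5878) = 1918.4175

1918.4175 $/yr


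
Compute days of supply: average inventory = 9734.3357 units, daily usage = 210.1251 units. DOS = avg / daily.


DOS = 9734.3357 / 210.1251 = 46.3264

46.3264 days


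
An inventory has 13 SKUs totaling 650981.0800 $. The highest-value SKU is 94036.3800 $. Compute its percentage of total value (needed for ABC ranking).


Top item = 94036.3800
Total = 650981.0800
Percentage = 94036.3800 / 650981.0800 * 100 = 14.4453

14.4453%


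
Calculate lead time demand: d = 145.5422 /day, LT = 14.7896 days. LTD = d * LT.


LTD = 145.5422 * 14.7896 = 2152.5109

2152.5109 units


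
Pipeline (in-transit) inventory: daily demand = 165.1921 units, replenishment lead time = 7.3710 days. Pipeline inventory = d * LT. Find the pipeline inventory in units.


Pipeline = 165.1921 * 7.3710 = 1217.6310

1217.6310 units


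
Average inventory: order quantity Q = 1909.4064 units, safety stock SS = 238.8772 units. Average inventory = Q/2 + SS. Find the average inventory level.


Q/2 = 954.7032
Avg = 954.7032 + 238.8772 = 1193.5804

1193.5804 units


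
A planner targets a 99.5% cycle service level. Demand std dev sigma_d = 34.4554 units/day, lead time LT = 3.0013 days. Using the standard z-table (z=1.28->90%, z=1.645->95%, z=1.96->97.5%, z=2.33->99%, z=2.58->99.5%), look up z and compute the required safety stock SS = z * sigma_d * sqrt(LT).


From the table, SL = 99.5% corresponds to z = 2.58
sqrt(LT) = sqrt(3.0013) = 1.7324
SS = 2.58 * 34.4554 * 1.7324 = 154.0039

154.0039 units


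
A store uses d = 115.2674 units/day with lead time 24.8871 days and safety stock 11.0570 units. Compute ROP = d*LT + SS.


d*LT = 115.2674 * 24.8871 = 2868.6713
ROP = 2868.6713 + 11.0570 = 2879.7283

2879.7283 units


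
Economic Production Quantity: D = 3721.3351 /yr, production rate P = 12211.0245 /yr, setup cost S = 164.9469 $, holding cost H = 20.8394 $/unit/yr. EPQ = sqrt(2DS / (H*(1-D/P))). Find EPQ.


1 - D/P = 1 - 0.3048 = 0.6952
H*(1-D/P) = 14.4885
2DS = 1227645.3772
EPQ = sqrt(84732.1103) = 291.0878

291.0878 units


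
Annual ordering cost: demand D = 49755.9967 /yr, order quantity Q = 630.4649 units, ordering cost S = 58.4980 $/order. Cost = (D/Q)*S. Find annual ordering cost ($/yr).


Number of orders = D/Q = 78.9195
Cost = 78.9195 * 58.4980 = 4616.6350

4616.6350 $/yr


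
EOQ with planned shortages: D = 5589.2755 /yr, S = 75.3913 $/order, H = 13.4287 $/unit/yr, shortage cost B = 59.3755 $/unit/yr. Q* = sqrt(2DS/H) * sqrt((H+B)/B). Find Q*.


sqrt(2DS/H) = 250.5165
sqrt((H+B)/B) = 1.1073
Q* = 250.5165 * 1.1073 = 277.4029

277.4029 units


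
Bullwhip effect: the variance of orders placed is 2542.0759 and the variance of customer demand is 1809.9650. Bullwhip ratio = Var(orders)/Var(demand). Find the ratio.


BW = 2542.0759 / 1809.9650 = 1.4045

1.4045


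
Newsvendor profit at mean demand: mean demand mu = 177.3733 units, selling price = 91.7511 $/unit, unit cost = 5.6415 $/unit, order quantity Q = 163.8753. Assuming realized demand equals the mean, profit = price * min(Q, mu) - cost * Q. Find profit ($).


Sales at mu = min(163.8753, 177.3733) = 163.8753
Revenue = 91.7511 * 163.8753 = 15035.7390
Total cost = 5.6415 * 163.8753 = 924.5025
Profit = 15035.7390 - 924.5025 = 14111.2365

14111.2365 $


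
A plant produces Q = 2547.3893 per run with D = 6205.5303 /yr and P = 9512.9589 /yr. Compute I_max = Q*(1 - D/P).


D/P = 0.6523
1 - D/P = 0.3477
I_max = 2547.3893 * 0.3477 = 885.6664

885.6664 units


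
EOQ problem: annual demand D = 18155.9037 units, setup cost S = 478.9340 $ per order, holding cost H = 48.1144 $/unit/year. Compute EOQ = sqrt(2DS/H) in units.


2*D*S = 2 * 18155.9037 * 478.9340 = 17390959.1653
2*D*S/H = 361450.1930
EOQ = sqrt(361450.1930) = 601.2073

601.2073 units


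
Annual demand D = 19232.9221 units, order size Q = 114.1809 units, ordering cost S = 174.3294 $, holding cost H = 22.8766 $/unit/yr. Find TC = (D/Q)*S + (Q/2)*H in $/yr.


Ordering cost = D*S/Q = 29364.4889
Holding cost = Q*H/2 = 1306.0354
TC = 29364.4889 + 1306.0354 = 30670.5243

30670.5243 $/yr


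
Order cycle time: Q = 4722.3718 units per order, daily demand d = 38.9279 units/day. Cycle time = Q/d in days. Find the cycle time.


Cycle = 4722.3718 / 38.9279 = 121.3107

121.3107 days


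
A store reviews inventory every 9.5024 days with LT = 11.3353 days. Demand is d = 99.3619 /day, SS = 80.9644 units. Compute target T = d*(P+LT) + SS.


P + LT = 20.8377
d*(P+LT) = 99.3619 * 20.8377 = 2070.4735
T = 2070.4735 + 80.9644 = 2151.4379

2151.4379 units


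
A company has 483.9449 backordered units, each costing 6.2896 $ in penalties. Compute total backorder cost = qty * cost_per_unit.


Total = 483.9449 * 6.2896 = 3043.8198

3043.8198 $


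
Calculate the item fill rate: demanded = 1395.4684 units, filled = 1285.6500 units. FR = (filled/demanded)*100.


FR = 1285.6500 / 1395.4684 * 100 = 92.1304

92.1304%


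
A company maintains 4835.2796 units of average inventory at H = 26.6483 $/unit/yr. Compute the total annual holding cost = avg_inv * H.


Cost = 4835.2796 * 26.6483 = 128851.9814

128851.9814 $/yr


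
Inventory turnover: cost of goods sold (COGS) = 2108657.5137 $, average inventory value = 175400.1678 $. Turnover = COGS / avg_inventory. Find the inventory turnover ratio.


Turnover = 2108657.5137 / 175400.1678 = 12.0220

12.0220


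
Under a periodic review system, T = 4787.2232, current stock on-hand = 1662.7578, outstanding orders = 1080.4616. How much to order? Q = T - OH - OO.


Inventory position = OH + OO = 1662.7578 + 1080.4616 = 2743.2194
Q = 4787.2232 - 2743.2194 = 2044.0038

2044.0038 units


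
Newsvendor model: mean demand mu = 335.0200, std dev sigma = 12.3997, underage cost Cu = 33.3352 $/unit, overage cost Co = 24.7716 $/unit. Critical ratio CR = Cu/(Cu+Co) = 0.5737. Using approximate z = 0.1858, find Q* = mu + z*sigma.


CR = Cu/(Cu+Co) = 33.3352/(33.3352+24.7716) = 0.5737
z = 0.1858
Q* = 335.0200 + 0.1858 * 12.3997 = 337.3239

337.3239 units


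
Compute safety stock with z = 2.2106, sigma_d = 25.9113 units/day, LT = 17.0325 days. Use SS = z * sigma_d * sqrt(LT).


sqrt(LT) = sqrt(17.0325) = 4.1270
SS = 2.2106 * 25.9113 * 4.1270 = 236.3952

236.3952 units


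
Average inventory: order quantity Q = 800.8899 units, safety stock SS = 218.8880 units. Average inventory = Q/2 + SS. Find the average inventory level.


Q/2 = 400.4450
Avg = 400.4450 + 218.8880 = 619.3329

619.3329 units


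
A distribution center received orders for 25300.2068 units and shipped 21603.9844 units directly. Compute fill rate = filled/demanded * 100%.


FR = 21603.9844 / 25300.2068 * 100 = 85.3905

85.3905%


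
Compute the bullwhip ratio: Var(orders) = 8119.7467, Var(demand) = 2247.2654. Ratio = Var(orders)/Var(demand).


BW = 8119.7467 / 2247.2654 = 3.6132

3.6132


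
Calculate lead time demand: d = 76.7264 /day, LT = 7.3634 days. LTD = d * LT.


LTD = 76.7264 * 7.3634 = 564.9672

564.9672 units


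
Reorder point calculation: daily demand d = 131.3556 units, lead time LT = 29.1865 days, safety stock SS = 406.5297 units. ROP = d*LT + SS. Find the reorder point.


d*LT = 131.3556 * 29.1865 = 3833.8102
ROP = 3833.8102 + 406.5297 = 4240.3399

4240.3399 units


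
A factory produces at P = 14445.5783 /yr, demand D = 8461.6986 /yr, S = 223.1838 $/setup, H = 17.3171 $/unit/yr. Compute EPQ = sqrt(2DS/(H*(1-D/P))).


1 - D/P = 1 - 0.5858 = 0.4142
H*(1-D/P) = 7.1734
2DS = 3777028.0960
EPQ = sqrt(526534.8597) = 725.6272

725.6272 units


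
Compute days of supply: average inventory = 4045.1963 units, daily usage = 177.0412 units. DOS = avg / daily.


DOS = 4045.1963 / 177.0412 = 22.8489

22.8489 days


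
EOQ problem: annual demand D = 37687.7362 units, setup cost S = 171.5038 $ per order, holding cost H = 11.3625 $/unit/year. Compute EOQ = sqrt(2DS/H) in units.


2*D*S = 2 * 37687.7362 * 171.5038 = 12927179.9434
2*D*S/H = 1137705.6056
EOQ = sqrt(1137705.6056) = 1066.6328

1066.6328 units


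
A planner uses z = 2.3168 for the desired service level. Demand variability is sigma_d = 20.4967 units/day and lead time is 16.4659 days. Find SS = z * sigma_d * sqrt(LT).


sqrt(LT) = sqrt(16.4659) = 4.0578
SS = 2.3168 * 20.4967 * 4.0578 = 192.6927

192.6927 units


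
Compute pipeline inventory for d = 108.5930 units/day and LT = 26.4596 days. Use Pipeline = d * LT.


Pipeline = 108.5930 * 26.4596 = 2873.3273

2873.3273 units


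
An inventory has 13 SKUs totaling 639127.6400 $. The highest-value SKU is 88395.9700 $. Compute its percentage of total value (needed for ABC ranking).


Top item = 88395.9700
Total = 639127.6400
Percentage = 88395.9700 / 639127.6400 * 100 = 13.8307

13.8307%


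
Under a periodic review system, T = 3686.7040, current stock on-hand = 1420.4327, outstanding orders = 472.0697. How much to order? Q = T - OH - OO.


Inventory position = OH + OO = 1420.4327 + 472.0697 = 1892.5024
Q = 3686.7040 - 1892.5024 = 1794.2016

1794.2016 units


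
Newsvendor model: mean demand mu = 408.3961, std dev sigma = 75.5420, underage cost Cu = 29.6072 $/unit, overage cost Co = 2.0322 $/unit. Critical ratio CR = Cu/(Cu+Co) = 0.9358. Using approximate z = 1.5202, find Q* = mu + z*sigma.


CR = Cu/(Cu+Co) = 29.6072/(29.6072+2.0322) = 0.9358
z = 1.5202
Q* = 408.3961 + 1.5202 * 75.5420 = 523.2350

523.2350 units


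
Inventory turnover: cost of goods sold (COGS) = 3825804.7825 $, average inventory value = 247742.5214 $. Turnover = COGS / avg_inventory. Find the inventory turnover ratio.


Turnover = 3825804.7825 / 247742.5214 = 15.4427

15.4427


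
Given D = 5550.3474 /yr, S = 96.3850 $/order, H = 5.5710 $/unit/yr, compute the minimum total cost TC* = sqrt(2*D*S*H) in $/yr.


2*D*S*H = 5960638.3489
TC* = sqrt(5960638.3489) = 2441.4419

2441.4419 $/yr


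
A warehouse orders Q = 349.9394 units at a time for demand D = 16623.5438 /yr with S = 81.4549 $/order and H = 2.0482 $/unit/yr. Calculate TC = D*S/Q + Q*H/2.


Ordering cost = D*S/Q = 3869.4388
Holding cost = Q*H/2 = 358.3729
TC = 3869.4388 + 358.3729 = 4227.8118

4227.8118 $/yr


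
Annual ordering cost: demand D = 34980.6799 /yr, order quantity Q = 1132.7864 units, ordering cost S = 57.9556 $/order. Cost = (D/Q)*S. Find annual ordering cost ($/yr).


Number of orders = D/Q = 30.8802
Cost = 30.8802 * 57.9556 = 1789.6810

1789.6810 $/yr


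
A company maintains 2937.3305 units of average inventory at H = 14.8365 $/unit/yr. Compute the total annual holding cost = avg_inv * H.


Cost = 2937.3305 * 14.8365 = 43579.7040

43579.7040 $/yr


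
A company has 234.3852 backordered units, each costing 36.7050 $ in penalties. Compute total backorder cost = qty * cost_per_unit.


Total = 234.3852 * 36.7050 = 8603.1088

8603.1088 $


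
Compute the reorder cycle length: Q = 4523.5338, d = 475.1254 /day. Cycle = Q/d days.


Cycle = 4523.5338 / 475.1254 = 9.5207

9.5207 days


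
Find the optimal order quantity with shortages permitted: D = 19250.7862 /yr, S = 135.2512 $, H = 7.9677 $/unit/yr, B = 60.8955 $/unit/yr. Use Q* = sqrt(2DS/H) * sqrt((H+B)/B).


sqrt(2DS/H) = 808.4317
sqrt((H+B)/B) = 1.0634
Q* = 808.4317 * 1.0634 = 859.6948

859.6948 units


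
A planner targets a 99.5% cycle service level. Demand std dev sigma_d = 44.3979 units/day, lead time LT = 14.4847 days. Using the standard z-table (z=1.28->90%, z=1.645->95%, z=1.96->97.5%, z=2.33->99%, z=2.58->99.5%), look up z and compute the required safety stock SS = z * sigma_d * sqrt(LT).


From the table, SL = 99.5% corresponds to z = 2.58
sqrt(LT) = sqrt(14.4847) = 3.8059
SS = 2.58 * 44.3979 * 3.8059 = 435.9502

435.9502 units


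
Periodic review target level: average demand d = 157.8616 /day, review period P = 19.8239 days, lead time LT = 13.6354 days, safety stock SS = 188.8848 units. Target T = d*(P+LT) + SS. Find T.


P + LT = 33.4593
d*(P+LT) = 157.8616 * 33.4593 = 5281.9386
T = 5281.9386 + 188.8848 = 5470.8234

5470.8234 units


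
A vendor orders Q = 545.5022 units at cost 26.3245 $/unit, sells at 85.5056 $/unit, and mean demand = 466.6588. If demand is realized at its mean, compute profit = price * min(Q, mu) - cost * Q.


Sales at mu = min(545.5022, 466.6588) = 466.6588
Revenue = 85.5056 * 466.6588 = 39901.9407
Total cost = 26.3245 * 545.5022 = 14360.0727
Profit = 39901.9407 - 14360.0727 = 25541.8680

25541.8680 $


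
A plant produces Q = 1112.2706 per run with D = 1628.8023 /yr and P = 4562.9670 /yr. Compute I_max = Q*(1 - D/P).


D/P = 0.3570
1 - D/P = 0.6430
I_max = 1112.2706 * 0.6430 = 715.2331

715.2331 units


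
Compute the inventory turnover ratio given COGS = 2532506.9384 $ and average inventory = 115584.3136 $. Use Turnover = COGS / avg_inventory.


Turnover = 2532506.9384 / 115584.3136 = 21.9105

21.9105


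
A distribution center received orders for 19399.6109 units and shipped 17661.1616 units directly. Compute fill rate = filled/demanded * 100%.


FR = 17661.1616 / 19399.6109 * 100 = 91.0387

91.0387%


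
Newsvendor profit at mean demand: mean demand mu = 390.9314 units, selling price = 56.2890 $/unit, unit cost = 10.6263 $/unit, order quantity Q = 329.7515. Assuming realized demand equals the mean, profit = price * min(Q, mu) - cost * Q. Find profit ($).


Sales at mu = min(329.7515, 390.9314) = 329.7515
Revenue = 56.2890 * 329.7515 = 18561.3822
Total cost = 10.6263 * 329.7515 = 3504.0384
Profit = 18561.3822 - 3504.0384 = 15057.3438

15057.3438 $


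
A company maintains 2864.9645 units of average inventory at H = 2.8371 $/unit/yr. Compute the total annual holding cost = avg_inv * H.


Cost = 2864.9645 * 2.8371 = 8128.1908

8128.1908 $/yr


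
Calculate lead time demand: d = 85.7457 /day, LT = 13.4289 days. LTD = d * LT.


LTD = 85.7457 * 13.4289 = 1151.4704

1151.4704 units


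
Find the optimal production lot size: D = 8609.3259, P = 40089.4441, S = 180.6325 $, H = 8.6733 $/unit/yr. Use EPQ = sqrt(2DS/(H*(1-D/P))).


1 - D/P = 1 - 0.2148 = 0.7852
H*(1-D/P) = 6.8107
2DS = 3110248.1213
EPQ = sqrt(456671.9614) = 675.7751

675.7751 units


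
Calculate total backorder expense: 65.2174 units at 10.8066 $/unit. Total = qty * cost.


Total = 65.2174 * 10.8066 = 704.7784

704.7784 $


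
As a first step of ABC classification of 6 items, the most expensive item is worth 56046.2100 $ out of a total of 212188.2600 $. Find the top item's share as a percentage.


Top item = 56046.2100
Total = 212188.2600
Percentage = 56046.2100 / 212188.2600 * 100 = 26.4134

26.4134%


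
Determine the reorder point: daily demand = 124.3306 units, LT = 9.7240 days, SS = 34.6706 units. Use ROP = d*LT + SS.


d*LT = 124.3306 * 9.7240 = 1208.9908
ROP = 1208.9908 + 34.6706 = 1243.6614

1243.6614 units


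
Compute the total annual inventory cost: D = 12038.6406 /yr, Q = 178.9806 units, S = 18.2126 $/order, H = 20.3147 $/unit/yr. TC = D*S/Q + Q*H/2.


Ordering cost = D*S/Q = 1225.0207
Holding cost = Q*H/2 = 1817.9686
TC = 1225.0207 + 1817.9686 = 3042.9893

3042.9893 $/yr


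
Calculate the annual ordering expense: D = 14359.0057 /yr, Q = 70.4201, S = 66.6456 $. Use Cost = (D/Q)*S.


Number of orders = D/Q = 203.9049
Cost = 203.9049 * 66.6456 = 13589.3665

13589.3665 $/yr


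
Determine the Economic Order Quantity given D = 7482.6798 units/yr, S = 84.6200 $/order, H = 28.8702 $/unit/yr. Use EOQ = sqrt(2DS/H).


2*D*S = 2 * 7482.6798 * 84.6200 = 1266368.7294
2*D*S/H = 43864.2174
EOQ = sqrt(43864.2174) = 209.4379

209.4379 units


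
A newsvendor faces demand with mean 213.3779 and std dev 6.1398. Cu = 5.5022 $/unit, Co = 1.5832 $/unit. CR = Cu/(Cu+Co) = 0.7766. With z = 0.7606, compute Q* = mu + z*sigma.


CR = Cu/(Cu+Co) = 5.5022/(5.5022+1.5832) = 0.7766
z = 0.7606
Q* = 213.3779 + 0.7606 * 6.1398 = 218.0478

218.0478 units


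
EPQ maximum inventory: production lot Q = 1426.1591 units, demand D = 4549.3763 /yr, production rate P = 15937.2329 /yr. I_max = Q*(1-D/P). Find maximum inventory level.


D/P = 0.2855
1 - D/P = 0.7145
I_max = 1426.1591 * 0.7145 = 1019.0536

1019.0536 units


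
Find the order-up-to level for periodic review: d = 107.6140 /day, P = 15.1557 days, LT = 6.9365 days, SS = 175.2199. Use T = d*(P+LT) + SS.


P + LT = 22.0922
d*(P+LT) = 107.6140 * 22.0922 = 2377.4300
T = 2377.4300 + 175.2199 = 2552.6499

2552.6499 units


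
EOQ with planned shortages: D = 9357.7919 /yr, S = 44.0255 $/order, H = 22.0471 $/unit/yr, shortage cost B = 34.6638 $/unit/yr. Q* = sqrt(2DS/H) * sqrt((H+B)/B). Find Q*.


sqrt(2DS/H) = 193.3206
sqrt((H+B)/B) = 1.2791
Q* = 193.3206 * 1.2791 = 247.2711

247.2711 units


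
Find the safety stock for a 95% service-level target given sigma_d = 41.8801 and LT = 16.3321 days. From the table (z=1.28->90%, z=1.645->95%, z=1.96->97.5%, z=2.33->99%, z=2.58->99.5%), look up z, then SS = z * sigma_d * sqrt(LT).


From the table, SL = 95% corresponds to z = 1.645
sqrt(LT) = sqrt(16.3321) = 4.0413
SS = 1.645 * 41.8801 * 4.0413 = 278.4163

278.4163 units


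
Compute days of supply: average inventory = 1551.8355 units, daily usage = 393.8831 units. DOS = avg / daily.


DOS = 1551.8355 / 393.8831 = 3.9398

3.9398 days


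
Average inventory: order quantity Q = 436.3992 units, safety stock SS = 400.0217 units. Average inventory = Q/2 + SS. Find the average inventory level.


Q/2 = 218.1996
Avg = 218.1996 + 400.0217 = 618.2213

618.2213 units


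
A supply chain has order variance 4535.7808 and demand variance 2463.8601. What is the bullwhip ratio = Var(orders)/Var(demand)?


BW = 4535.7808 / 2463.8601 = 1.8409

1.8409


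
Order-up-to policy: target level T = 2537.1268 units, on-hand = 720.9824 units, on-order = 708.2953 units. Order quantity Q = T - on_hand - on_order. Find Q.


Inventory position = OH + OO = 720.9824 + 708.2953 = 1429.2777
Q = 2537.1268 - 1429.2777 = 1107.8491

1107.8491 units


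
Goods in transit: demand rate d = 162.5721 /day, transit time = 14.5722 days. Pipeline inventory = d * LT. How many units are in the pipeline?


Pipeline = 162.5721 * 14.5722 = 2369.0332

2369.0332 units


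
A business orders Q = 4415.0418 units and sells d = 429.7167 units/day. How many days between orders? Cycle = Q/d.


Cycle = 4415.0418 / 429.7167 = 10.2743

10.2743 days


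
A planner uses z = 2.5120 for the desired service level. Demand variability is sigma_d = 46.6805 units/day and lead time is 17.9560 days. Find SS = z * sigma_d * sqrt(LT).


sqrt(LT) = sqrt(17.9560) = 4.2375
SS = 2.5120 * 46.6805 * 4.2375 = 496.8896

496.8896 units


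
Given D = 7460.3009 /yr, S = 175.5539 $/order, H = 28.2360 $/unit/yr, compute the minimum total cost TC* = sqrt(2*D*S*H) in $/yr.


2*D*S*H = 73960526.6988
TC* = sqrt(73960526.6988) = 8600.0306

8600.0306 $/yr


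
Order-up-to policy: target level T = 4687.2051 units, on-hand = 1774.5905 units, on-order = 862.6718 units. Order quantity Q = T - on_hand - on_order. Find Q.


Inventory position = OH + OO = 1774.5905 + 862.6718 = 2637.2623
Q = 4687.2051 - 2637.2623 = 2049.9428

2049.9428 units


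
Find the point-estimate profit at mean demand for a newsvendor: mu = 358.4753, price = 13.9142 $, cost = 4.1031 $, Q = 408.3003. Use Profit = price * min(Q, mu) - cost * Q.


Sales at mu = min(408.3003, 358.4753) = 358.4753
Revenue = 13.9142 * 358.4753 = 4987.8970
Total cost = 4.1031 * 408.3003 = 1675.2970
Profit = 4987.8970 - 1675.2970 = 3312.6001

3312.6001 $


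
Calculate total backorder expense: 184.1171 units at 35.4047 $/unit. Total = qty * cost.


Total = 184.1171 * 35.4047 = 6518.6107

6518.6107 $


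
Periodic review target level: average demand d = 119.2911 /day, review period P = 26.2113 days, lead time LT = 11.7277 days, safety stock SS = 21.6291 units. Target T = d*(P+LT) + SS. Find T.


P + LT = 37.9390
d*(P+LT) = 119.2911 * 37.9390 = 4525.7850
T = 4525.7850 + 21.6291 = 4547.4141

4547.4141 units


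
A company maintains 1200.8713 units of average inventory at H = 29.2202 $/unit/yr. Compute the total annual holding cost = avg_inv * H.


Cost = 1200.8713 * 29.2202 = 35089.6996

35089.6996 $/yr


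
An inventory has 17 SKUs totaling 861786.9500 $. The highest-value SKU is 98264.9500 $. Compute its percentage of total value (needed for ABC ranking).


Top item = 98264.9500
Total = 861786.9500
Percentage = 98264.9500 / 861786.9500 * 100 = 11.4025

11.4025%


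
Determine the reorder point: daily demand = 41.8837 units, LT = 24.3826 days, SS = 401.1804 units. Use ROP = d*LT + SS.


d*LT = 41.8837 * 24.3826 = 1021.2335
ROP = 1021.2335 + 401.1804 = 1422.4139

1422.4139 units


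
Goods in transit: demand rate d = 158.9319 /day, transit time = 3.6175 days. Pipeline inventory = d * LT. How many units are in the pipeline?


Pipeline = 158.9319 * 3.6175 = 574.9361

574.9361 units


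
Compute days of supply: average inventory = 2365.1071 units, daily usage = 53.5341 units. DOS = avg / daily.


DOS = 2365.1071 / 53.5341 = 44.1795

44.1795 days


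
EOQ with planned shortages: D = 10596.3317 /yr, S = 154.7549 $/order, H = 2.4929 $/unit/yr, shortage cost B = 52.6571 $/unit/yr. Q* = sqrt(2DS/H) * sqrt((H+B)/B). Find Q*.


sqrt(2DS/H) = 1146.9977
sqrt((H+B)/B) = 1.0234
Q* = 1146.9977 * 1.0234 = 1173.8344

1173.8344 units


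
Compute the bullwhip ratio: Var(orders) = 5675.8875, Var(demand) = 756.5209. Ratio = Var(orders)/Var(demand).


BW = 5675.8875 / 756.5209 = 7.5026

7.5026


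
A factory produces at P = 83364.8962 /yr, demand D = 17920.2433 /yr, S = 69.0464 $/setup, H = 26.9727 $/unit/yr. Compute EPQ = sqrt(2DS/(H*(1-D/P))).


1 - D/P = 1 - 0.2150 = 0.7850
H*(1-D/P) = 21.1746
2DS = 2474656.5740
EPQ = sqrt(116869.0625) = 341.8612

341.8612 units


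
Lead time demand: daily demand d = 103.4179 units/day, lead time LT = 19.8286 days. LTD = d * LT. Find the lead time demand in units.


LTD = 103.4179 * 19.8286 = 2050.6322

2050.6322 units


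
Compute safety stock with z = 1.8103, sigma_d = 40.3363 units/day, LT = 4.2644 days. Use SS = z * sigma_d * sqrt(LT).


sqrt(LT) = sqrt(4.2644) = 2.0650
SS = 1.8103 * 40.3363 * 2.0650 = 150.7911

150.7911 units


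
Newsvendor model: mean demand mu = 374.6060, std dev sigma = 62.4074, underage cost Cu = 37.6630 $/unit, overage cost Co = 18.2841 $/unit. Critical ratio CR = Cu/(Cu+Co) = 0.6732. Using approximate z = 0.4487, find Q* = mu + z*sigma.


CR = Cu/(Cu+Co) = 37.6630/(37.6630+18.2841) = 0.6732
z = 0.4487
Q* = 374.6060 + 0.4487 * 62.4074 = 402.6082

402.6082 units


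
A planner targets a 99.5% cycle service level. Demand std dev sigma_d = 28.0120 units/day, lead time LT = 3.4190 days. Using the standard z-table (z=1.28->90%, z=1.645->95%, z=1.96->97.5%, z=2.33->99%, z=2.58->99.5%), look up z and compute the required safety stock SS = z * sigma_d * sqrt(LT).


From the table, SL = 99.5% corresponds to z = 2.58
sqrt(LT) = sqrt(3.4190) = 1.8491
SS = 2.58 * 28.0120 * 1.8491 = 133.6329

133.6329 units


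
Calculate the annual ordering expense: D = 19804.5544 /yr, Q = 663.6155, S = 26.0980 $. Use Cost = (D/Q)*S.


Number of orders = D/Q = 29.8434
Cost = 29.8434 * 26.0980 = 778.8535

778.8535 $/yr


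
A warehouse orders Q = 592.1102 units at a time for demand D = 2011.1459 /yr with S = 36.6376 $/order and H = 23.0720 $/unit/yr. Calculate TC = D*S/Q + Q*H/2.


Ordering cost = D*S/Q = 124.4423
Holding cost = Q*H/2 = 6830.5833
TC = 124.4423 + 6830.5833 = 6955.0256

6955.0256 $/yr


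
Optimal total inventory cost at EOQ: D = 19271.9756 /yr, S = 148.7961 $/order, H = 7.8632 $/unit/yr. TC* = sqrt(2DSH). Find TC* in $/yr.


2*D*S*H = 45096942.9976
TC* = sqrt(45096942.9976) = 6715.4257

6715.4257 $/yr


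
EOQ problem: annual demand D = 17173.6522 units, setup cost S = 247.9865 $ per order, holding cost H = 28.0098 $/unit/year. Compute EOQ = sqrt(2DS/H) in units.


2*D*S = 2 * 17173.6522 * 247.9865 = 8517667.8026
2*D*S/H = 304095.9879
EOQ = sqrt(304095.9879) = 551.4490

551.4490 units


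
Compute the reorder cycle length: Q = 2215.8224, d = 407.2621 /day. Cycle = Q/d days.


Cycle = 2215.8224 / 407.2621 = 5.4408

5.4408 days


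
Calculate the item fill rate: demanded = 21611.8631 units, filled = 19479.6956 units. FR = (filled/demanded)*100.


FR = 19479.6956 / 21611.8631 * 100 = 90.1343

90.1343%


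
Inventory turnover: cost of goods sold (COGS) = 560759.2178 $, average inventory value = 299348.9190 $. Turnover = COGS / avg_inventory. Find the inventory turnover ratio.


Turnover = 560759.2178 / 299348.9190 = 1.8733

1.8733


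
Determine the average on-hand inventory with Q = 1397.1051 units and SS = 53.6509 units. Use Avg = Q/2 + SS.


Q/2 = 698.5525
Avg = 698.5525 + 53.6509 = 752.2034

752.2034 units


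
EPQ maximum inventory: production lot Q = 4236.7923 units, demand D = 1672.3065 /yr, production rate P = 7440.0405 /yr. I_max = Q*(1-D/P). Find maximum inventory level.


D/P = 0.2248
1 - D/P = 0.7752
I_max = 4236.7923 * 0.7752 = 3284.4836

3284.4836 units


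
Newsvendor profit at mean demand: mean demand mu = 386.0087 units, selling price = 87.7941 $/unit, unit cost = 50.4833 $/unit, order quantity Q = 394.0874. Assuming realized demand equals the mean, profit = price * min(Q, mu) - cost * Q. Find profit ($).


Sales at mu = min(394.0874, 386.0087) = 386.0087
Revenue = 87.7941 * 386.0087 = 33889.2864
Total cost = 50.4833 * 394.0874 = 19894.8324
Profit = 33889.2864 - 19894.8324 = 13994.4540

13994.4540 $


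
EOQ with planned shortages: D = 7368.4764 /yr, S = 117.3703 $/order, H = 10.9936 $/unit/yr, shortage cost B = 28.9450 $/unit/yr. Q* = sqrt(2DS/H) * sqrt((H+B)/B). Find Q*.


sqrt(2DS/H) = 396.6551
sqrt((H+B)/B) = 1.1747
Q* = 396.6551 * 1.1747 = 465.9321

465.9321 units


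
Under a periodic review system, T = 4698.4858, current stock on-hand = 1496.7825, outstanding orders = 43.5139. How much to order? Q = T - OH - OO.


Inventory position = OH + OO = 1496.7825 + 43.5139 = 1540.2964
Q = 4698.4858 - 1540.2964 = 3158.1894

3158.1894 units


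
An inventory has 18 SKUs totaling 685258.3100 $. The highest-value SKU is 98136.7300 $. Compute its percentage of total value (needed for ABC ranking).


Top item = 98136.7300
Total = 685258.3100
Percentage = 98136.7300 / 685258.3100 * 100 = 14.3211

14.3211%


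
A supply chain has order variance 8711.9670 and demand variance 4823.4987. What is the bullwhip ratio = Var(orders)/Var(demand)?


BW = 8711.9670 / 4823.4987 = 1.8062

1.8062


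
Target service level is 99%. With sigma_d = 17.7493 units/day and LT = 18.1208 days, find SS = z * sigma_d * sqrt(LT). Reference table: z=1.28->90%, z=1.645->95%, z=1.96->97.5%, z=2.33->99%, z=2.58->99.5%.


From the table, SL = 99% corresponds to z = 2.33
sqrt(LT) = sqrt(18.1208) = 4.2569
SS = 2.33 * 17.7493 * 4.2569 = 176.0459

176.0459 units


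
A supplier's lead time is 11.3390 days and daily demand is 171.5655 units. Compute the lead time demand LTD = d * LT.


LTD = 171.5655 * 11.3390 = 1945.3812

1945.3812 units


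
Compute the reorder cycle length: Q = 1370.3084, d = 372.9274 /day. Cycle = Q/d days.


Cycle = 1370.3084 / 372.9274 = 3.6745

3.6745 days


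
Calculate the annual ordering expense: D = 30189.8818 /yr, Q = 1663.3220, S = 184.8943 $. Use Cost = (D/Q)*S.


Number of orders = D/Q = 18.1504
Cost = 18.1504 * 184.8943 = 3355.8969

3355.8969 $/yr


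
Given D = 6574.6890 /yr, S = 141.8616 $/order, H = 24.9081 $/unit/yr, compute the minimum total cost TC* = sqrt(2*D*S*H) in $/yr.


2*D*S*H = 46463365.5455
TC* = sqrt(46463365.5455) = 6816.4042

6816.4042 $/yr


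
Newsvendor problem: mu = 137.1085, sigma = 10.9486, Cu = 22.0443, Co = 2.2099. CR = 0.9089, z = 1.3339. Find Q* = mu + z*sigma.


CR = Cu/(Cu+Co) = 22.0443/(22.0443+2.2099) = 0.9089
z = 1.3339
Q* = 137.1085 + 1.3339 * 10.9486 = 151.7128

151.7128 units


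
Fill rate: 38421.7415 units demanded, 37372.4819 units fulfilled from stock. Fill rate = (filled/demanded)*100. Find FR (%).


FR = 37372.4819 / 38421.7415 * 100 = 97.2691

97.2691%


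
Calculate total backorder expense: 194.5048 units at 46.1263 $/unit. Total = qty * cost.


Total = 194.5048 * 46.1263 = 8971.7868

8971.7868 $


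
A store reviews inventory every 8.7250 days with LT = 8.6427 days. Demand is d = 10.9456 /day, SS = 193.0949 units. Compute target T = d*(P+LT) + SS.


P + LT = 17.3677
d*(P+LT) = 10.9456 * 17.3677 = 190.0999
T = 190.0999 + 193.0949 = 383.1948

383.1948 units


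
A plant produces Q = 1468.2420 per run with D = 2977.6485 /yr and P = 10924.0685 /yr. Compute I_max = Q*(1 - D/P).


D/P = 0.2726
1 - D/P = 0.7274
I_max = 1468.2420 * 0.7274 = 1068.0332

1068.0332 units


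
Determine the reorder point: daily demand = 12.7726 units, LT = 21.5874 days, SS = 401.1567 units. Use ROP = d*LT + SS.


d*LT = 12.7726 * 21.5874 = 275.7272
ROP = 275.7272 + 401.1567 = 676.8839

676.8839 units


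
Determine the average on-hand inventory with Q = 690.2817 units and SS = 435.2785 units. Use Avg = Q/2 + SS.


Q/2 = 345.1409
Avg = 345.1409 + 435.2785 = 780.4194

780.4194 units


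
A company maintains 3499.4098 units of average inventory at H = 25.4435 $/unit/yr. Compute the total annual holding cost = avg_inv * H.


Cost = 3499.4098 * 25.4435 = 89037.2332

89037.2332 $/yr
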